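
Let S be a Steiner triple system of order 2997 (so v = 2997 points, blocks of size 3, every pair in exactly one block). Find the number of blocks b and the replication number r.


An STS(v) is a 2-(v, 3, 1) BIBD: block size k = 3, λ = 1.
Replication: r(k − 1) = λ(v − 1) ⇒ r·2 = 2997 − 1 = 2996 ⇒ r = 1498.
Block count: bk = vr ⇒ b·3 = 2997·1498 = 4489506 ⇒ b = 1496502.

r = 1498, b = 1496502.


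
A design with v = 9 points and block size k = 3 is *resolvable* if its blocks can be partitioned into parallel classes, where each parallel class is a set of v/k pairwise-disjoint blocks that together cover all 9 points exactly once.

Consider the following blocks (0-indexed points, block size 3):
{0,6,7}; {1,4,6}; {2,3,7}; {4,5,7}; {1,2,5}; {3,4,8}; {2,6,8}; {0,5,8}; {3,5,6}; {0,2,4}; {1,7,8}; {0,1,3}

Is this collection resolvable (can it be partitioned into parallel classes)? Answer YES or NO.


v = 9, block size k = 3, number of blocks = 12.
For resolvability, blocks must partition into parallel classes of size v/k = 3.
Total blocks must therefore be a multiple of 3: 12 = 3·4 + 0 ⇒ divisible ✓.
Greedy packing gives 4 candidate class(es). Each should be a full parallel class (size 3, covers all 9 points).
  Class 1 (3 blocks): {0,6,7}; {1,2,5}; {3,4,8}. Points covered: [0, 1, 2, 3, 4, 5, 6, 7, 8].
  Class 2 (3 blocks): {1,4,6}; {2,3,7}; {0,5,8}. Points covered: [0, 1, 2, 3, 4, 5, 6, 7, 8].
  Class 3 (3 blocks): {4,5,7}; {2,6,8}; {0,1,3}. Points covered: [0, 1, 2, 3, 4, 5, 6, 7, 8].
  Class 4 (3 blocks): {3,5,6}; {0,2,4}; {1,7,8}. Points covered: [0, 1, 2, 3, 4, 5, 6, 7, 8].
All classes full (size 3)? YES. All classes cover every point? YES.
Resolvable? YES.

YES


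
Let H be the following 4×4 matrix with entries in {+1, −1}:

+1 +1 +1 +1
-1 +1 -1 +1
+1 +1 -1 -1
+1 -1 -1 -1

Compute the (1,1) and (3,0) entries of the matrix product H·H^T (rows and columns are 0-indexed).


Row 0 of H: [1, 1, 1, 1].
Row 1 of H: [-1, 1, -1, 1].
Row 3 of H: [1, -1, -1, -1].
(H·H^T)[1][1] = Σ_j H[1][j]·H[1][j] = (-1)² + (1)² + (-1)² + (1)² = 1 + 1 + 1 + 1 = 4.
(H·H^T)[3][0] = Σ_j H[3][j]·H[0][j] = (1)·(1) + (-1)·(1) + (-1)·(1) + (-1)·(1) = 1 + -1 + -1 + -1 = -2.
Rows 3 and 0 are not orthogonal (dot product = -2 ≠ 0), so H is not a Hadamard matrix.

(1,1) entry = 4; (3,0) entry = -2.


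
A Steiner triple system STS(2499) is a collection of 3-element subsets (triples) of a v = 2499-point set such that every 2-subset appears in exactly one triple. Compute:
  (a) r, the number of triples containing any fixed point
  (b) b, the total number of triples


An STS(v) is a 2-(v, 3, 1) BIBD: block size k = 3, λ = 1.
Replication: r(k − 1) = λ(v − 1) ⇒ r·2 = 2499 − 1 = 2498 ⇒ r = 1249.
Block count: bk = vr ⇒ b·3 = 2499·1249 = 3121251 ⇒ b = 1040417.
(Check via b = v(v − 1)/6 = 2499·2498/6 = 6242502/6 = 1040417.)

r = 1249, b = 1040417.


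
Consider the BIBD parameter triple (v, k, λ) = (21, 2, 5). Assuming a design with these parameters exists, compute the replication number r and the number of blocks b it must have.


Any 2-(v, k, λ) BIBD satisfies two necessary conditions:
  (i)  Each point sits in r blocks, and counting incidences through any fixed point gives r(k − 1) = λ(v − 1), so r = λ(v − 1)/(k − 1).
  (ii) Total incidences bk = vr, so b = vr/k.
Step 1: r = λ(v − 1)/(k − 1) = 5·(21 − 1)/(2 − 1) = 5·20/1 = 100/1 = 100.
Step 2: b = vr/k = 21·100/2 = 2100/2 = 1050.
Check integrality: r = 100 ∈ Z ✓, b = 1050 ∈ Z ✓.
(These identities are necessary conditions: they determine r and b for any design with these parameters, but do not by themselves prove that one exists.)

r = 100, b = 1050.


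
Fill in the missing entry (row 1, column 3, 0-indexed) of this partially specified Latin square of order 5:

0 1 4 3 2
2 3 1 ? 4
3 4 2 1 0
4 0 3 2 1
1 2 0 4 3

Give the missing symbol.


Row 1 contains symbols [1, 2, 3, 4] — missing [0].
Column 3 contains symbols [1, 2, 3, 4] — missing [0].
The missing symbol must appear in both missing sets; intersection = [0].
Therefore the hidden value is 0.

Missing value = 0.


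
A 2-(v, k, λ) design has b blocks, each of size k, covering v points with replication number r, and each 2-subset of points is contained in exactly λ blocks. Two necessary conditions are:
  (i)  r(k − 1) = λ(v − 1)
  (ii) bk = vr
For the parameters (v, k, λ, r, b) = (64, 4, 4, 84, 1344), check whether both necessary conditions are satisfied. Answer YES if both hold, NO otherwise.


Condition (i): r(k − 1) = 84·3 = 252; λ(v − 1) = 4·63 = 252. Match? YES.
Condition (ii): bk = 1344·4 = 5376; vr = 64·84 = 5376. Match? YES.
Both conditions hold? YES.

YES


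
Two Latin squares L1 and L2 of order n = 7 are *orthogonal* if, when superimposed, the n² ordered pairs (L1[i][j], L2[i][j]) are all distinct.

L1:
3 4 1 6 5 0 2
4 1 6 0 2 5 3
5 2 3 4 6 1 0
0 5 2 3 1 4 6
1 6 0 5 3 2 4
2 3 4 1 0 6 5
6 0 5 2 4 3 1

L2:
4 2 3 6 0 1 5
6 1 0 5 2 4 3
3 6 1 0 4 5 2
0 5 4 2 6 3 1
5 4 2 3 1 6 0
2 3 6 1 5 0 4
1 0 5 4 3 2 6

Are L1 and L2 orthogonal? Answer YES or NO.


Form the n² = 49 superimposed pairs (L1[i][j], L2[i][j]), row by row (rows and columns indexed from 0):
row 0: (3,4) (4,2) (1,3) (6,6) (5,0) (0,1) (2,5)
row 1: (4,6) (1,1) (6,0) (0,5) (2,2) (5,4) (3,3)
row 2: (5,3) (2,6) (3,1) (4,0) (6,4) (1,5) (0,2)
row 3: (0,0) (5,5) (2,4) (3,2) (1,6) (4,3) (6,1)
row 4: (1,5) (6,4) (0,2) (5,3) (3,1) (2,6) (4,0)
row 5: (2,2) (3,3) (4,6) (1,1) (0,5) (6,0) (5,4)
row 6: (6,1) (0,0) (5,5) (2,4) (4,3) (3,2) (1,6)
Orthogonality requires all 49 pairs distinct.
But the pair (1,5) repeats: cell (2,5) has L1 = 1, L2 = 5, and cell (4,0) has L1 = 1, L2 = 5.
A repeated pair means some other pair never occurs (only 28 distinct pairs out of 49), so the squares are not orthogonal.
Conclusion: NO.

NO


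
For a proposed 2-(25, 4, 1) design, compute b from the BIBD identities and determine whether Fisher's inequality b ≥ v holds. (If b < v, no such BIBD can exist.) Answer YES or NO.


r = λ(v − 1)/(k − 1) = 1·24/3 = 8.
b = vr/k = 25·8/4 = 50.
Fisher's inequality: b ≥ v ⇔ 50 ≥ 25? YES.

YES


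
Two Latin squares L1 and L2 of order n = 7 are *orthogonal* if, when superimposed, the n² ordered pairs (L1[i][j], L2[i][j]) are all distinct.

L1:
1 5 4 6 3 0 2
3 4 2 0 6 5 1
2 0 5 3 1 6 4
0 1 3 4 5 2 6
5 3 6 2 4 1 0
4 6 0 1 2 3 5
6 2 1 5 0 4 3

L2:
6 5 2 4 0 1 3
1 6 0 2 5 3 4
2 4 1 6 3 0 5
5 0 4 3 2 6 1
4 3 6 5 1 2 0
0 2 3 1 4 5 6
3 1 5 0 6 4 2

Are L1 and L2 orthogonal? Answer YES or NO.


Form the n² = 49 superimposed pairs (L1[i][j], L2[i][j]), row by row (rows and columns indexed from 0):
row 0: (1,6) (5,5) (4,2) (6,4) (3,0) (0,1) (2,3)
row 1: (3,1) (4,6) (2,0) (0,2) (6,5) (5,3) (1,4)
row 2: (2,2) (0,4) (5,1) (3,6) (1,3) (6,0) (4,5)
row 3: (0,5) (1,0) (3,4) (4,3) (5,2) (2,6) (6,1)
row 4: (5,4) (3,3) (6,6) (2,5) (4,1) (1,2) (0,0)
row 5: (4,0) (6,2) (0,3) (1,1) (2,4) (3,5) (5,6)
row 6: (6,3) (2,1) (1,5) (5,0) (0,6) (4,4) (3,2)
Orthogonality requires all 49 pairs distinct.
Check by first coordinate: for each symbol s of L1, list the L2 entries in the n cells where L1 = s; they must all differ.
  L1 = 0: L2 entries (in reading order) 1, 2, 4, 5, 0, 3, 6 — all 7 distinct ✓
  L1 = 1: L2 entries (in reading order) 6, 4, 3, 0, 2, 1, 5 — all 7 distinct ✓
  L1 = 2: L2 entries (in reading order) 3, 0, 2, 6, 5, 4, 1 — all 7 distinct ✓
  L1 = 3: L2 entries (in reading order) 0, 1, 6, 4, 3, 5, 2 — all 7 distinct ✓
  L1 = 4: L2 entries (in reading order) 2, 6, 5, 3, 1, 0, 4 — all 7 distinct ✓
  L1 = 5: L2 entries (in reading order) 5, 3, 1, 2, 4, 6, 0 — all 7 distinct ✓
  L1 = 6: L2 entries (in reading order) 4, 5, 0, 1, 6, 2, 3 — all 7 distinct ✓
Every symbol of L1 meets every symbol of L2 exactly once, so all 49 pairs are distinct (49 of 49).
Conclusion: YES.

YES


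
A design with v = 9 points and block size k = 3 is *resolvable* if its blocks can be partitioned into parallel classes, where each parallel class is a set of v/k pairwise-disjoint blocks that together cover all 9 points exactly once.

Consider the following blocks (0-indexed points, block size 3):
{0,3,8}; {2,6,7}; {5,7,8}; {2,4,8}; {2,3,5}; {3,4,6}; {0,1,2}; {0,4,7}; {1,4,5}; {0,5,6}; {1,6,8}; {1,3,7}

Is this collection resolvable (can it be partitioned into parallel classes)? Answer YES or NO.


v = 9, block size k = 3, number of blocks = 12.
For resolvability, blocks must partition into parallel classes of size v/k = 3.
Total blocks must therefore be a multiple of 3: 12 = 3·4 + 0 ⇒ divisible ✓.
Greedy packing gives 4 candidate class(es). Each should be a full parallel class (size 3, covers all 9 points).
  Class 1 (3 blocks): {0,3,8}; {2,6,7}; {1,4,5}. Points covered: [0, 1, 2, 3, 4, 5, 6, 7, 8].
  Class 2 (3 blocks): {5,7,8}; {3,4,6}; {0,1,2}. Points covered: [0, 1, 2, 3, 4, 5, 6, 7, 8].
  Class 3 (3 blocks): {2,4,8}; {0,5,6}; {1,3,7}. Points covered: [0, 1, 2, 3, 4, 5, 6, 7, 8].
  Class 4 (3 blocks): {2,3,5}; {0,4,7}; {1,6,8}. Points covered: [0, 1, 2, 3, 4, 5, 6, 7, 8].
All classes full (size 3)? YES. All classes cover every point? YES.
Resolvable? YES.

YES


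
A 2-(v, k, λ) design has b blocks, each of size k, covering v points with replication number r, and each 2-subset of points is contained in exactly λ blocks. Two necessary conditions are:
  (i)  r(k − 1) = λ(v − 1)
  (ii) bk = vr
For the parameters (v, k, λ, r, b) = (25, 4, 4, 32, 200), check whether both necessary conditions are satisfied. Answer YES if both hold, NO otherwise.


Condition (i): r(k − 1) = 32·3 = 96; λ(v − 1) = 4·24 = 96. Match? YES.
Condition (ii): bk = 200·4 = 800; vr = 25·32 = 800. Match? YES.
Both conditions hold? YES.

YES


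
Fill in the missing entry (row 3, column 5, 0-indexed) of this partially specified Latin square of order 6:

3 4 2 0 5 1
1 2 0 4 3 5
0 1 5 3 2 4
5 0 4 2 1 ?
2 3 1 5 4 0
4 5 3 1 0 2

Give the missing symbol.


Row 3 contains symbols [0, 1, 2, 4, 5] — missing [3].
Column 5 contains symbols [0, 1, 2, 4, 5] — missing [3].
The missing symbol must appear in both missing sets; intersection = [3].
Therefore the hidden value is 3.

Missing value = 3.


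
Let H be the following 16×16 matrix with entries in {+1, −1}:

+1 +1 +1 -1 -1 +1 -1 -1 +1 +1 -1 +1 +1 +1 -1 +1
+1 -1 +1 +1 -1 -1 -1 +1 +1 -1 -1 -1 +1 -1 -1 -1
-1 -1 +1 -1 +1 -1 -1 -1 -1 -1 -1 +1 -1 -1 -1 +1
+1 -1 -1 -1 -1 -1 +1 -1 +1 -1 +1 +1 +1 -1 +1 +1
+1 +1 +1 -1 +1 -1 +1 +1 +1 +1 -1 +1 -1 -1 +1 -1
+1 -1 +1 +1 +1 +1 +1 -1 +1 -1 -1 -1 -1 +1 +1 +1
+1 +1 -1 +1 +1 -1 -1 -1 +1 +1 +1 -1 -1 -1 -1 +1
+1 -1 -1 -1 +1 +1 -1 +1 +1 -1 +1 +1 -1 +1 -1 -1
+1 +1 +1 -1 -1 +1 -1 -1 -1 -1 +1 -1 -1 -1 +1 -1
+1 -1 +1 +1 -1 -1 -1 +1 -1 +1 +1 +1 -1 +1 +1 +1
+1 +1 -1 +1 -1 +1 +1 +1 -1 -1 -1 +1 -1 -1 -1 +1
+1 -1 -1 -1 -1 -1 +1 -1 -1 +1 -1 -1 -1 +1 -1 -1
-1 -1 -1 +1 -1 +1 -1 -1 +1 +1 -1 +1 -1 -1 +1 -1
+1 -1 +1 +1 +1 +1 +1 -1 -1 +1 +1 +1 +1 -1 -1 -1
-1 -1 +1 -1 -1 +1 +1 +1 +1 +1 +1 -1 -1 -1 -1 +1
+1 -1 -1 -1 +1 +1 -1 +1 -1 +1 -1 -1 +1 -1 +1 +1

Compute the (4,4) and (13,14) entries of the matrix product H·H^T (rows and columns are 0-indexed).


Row 4 of H: [1, 1, 1, -1, 1, -1, 1, 1, 1, 1, -1, 1, -1, -1, 1, -1].
Row 13 of H: [1, -1, 1, 1, 1, 1, 1, -1, -1, 1, 1, 1, 1, -1, -1, -1].
Row 14 of H: [-1, -1, 1, -1, -1, 1, 1, 1, 1, 1, 1, -1, -1, -1, -1, 1].
(H·H^T)[4][4] = Σ_j H[4][j]·H[4][j] = (1)² + (1)² + (1)² + (-1)² + (1)² + (-1)² + (1)² + (1)² + (1)² + (1)² + (-1)² + (1)² + (-1)² + (-1)² + (1)² + (-1)² = 1 + 1 + 1 + 1 + 1 + 1 + 1 + 1 + 1 + 1 + 1 + 1 + 1 + 1 + 1 + 1 = 16.
(H·H^T)[13][14] = Σ_j H[13][j]·H[14][j] = (1)·(-1) + (-1)·(-1) + (1)·(1) + (1)·(-1) + (1)·(-1) + (1)·(1) + (1)·(1) + (-1)·(1) + (-1)·(1) + (1)·(1) + (1)·(1) + (1)·(-1) + (1)·(-1) + (-1)·(-1) + (-1)·(-1) + (-1)·(1) = -1 + 1 + 1 + -1 + -1 + 1 + 1 + -1 + -1 + 1 + 1 + -1 + -1 + 1 + 1 + -1 = 0.
So rows 13 and 14 are orthogonal; the diagonal entry equals n = 16.

(4,4) entry = 16; (13,14) entry = 0.


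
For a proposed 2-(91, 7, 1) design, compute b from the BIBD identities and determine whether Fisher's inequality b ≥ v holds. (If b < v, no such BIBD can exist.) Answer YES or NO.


r = λ(v − 1)/(k − 1) = 1·90/6 = 15.
b = vr/k = 91·15/7 = 195.
Fisher's inequality: b ≥ v ⇔ 195 ≥ 91? YES.

YES


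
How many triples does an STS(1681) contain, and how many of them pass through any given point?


An STS(v) is a 2-(v, 3, 1) BIBD: block size k = 3, λ = 1.
Replication: r(k − 1) = λ(v − 1) ⇒ r·2 = 1681 − 1 = 1680 ⇒ r = 840.
Block count: b = v(v − 1)/6 = 1681·1680/6 = 2824080/6 = 470680.

r = 840, b = 470680.


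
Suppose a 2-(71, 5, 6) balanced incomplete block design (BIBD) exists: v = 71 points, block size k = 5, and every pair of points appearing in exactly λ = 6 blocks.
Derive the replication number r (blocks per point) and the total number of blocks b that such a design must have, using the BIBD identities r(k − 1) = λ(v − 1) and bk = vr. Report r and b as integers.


Any 2-(v, k, λ) BIBD satisfies two necessary conditions:
  (i)  Each point sits in r blocks, and counting incidences through any fixed point gives r(k − 1) = λ(v − 1), so r = λ(v − 1)/(k − 1).
  (ii) Total incidences bk = vr, so b = vr/k.
Step 1: r = λ(v − 1)/(k − 1) = 6·(71 − 1)/(5 − 1) = 6·70/4 = 420/4 = 105.
Step 2: b = vr/k = 71·105/5 = 7455/5 = 1491.
Check integrality: r = 105 ∈ Z ✓, b = 1491 ∈ Z ✓.
(These identities are necessary conditions: they determine r and b for any design with these parameters, but do not by themselves prove that one exists.)

r = 105, b = 1491.


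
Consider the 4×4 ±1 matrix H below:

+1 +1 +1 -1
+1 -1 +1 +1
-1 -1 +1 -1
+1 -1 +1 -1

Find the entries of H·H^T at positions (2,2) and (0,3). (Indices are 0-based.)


Row 0 of H: [1, 1, 1, -1].
Row 2 of H: [-1, -1, 1, -1].
Row 3 of H: [1, -1, 1, -1].
(H·H^T)[2][2] = Σ_j H[2][j]·H[2][j] = (-1)² + (-1)² + (1)² + (-1)² = 1 + 1 + 1 + 1 = 4.
(H·H^T)[0][3] = Σ_j H[0][j]·H[3][j] = (1)·(1) + (1)·(-1) + (1)·(1) + (-1)·(-1) = 1 + -1 + 1 + 1 = 2.
Rows 0 and 3 are not orthogonal (dot product = 2 ≠ 0), so H is not a Hadamard matrix.

(2,2) entry = 4; (0,3) entry = 2.


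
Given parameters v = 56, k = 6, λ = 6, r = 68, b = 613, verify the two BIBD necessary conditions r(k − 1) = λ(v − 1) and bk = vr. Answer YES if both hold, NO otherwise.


Condition (i): r(k − 1) = 68·5 = 340; λ(v − 1) = 6·55 = 330. Match? NO.
Condition (ii): bk = 613·6 = 3678; vr = 56·68 = 3808. Match? NO.
Both conditions hold? NO.

NO


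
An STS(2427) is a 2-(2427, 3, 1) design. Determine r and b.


An STS(v) is a 2-(v, 3, 1) BIBD: block size k = 3, λ = 1.
Replication: r(k − 1) = λ(v − 1) ⇒ r·2 = 2427 − 1 = 2426 ⇒ r = 1213.
Block count: bk = vr ⇒ b·3 = 2427·1213 = 2943951 ⇒ b = 981317.

r = 1213, b = 981317.


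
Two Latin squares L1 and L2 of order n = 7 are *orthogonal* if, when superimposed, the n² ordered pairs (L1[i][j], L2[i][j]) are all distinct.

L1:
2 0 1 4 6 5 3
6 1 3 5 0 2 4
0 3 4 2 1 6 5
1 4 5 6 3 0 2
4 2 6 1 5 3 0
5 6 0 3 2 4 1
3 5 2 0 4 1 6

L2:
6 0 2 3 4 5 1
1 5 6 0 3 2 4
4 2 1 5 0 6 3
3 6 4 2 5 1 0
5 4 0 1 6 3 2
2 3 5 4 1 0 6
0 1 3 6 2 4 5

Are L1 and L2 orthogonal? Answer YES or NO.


Form the n² = 49 superimposed pairs (L1[i][j], L2[i][j]), row by row (rows and columns indexed from 0):
row 0: (2,6) (0,0) (1,2) (4,3) (6,4) (5,5) (3,1)
row 1: (6,1) (1,5) (3,6) (5,0) (0,3) (2,2) (4,4)
row 2: (0,4) (3,2) (4,1) (2,5) (1,0) (6,6) (5,3)
row 3: (1,3) (4,6) (5,4) (6,2) (3,5) (0,1) (2,0)
row 4: (4,5) (2,4) (6,0) (1,1) (5,6) (3,3) (0,2)
row 5: (5,2) (6,3) (0,5) (3,4) (2,1) (4,0) (1,6)
row 6: (3,0) (5,1) (2,3) (0,6) (4,2) (1,4) (6,5)
Orthogonality requires all 49 pairs distinct.
Check by first coordinate: for each symbol s of L1, list the L2 entries in the n cells where L1 = s; they must all differ.
  L1 = 0: L2 entries (in reading order) 0, 3, 4, 1, 2, 5, 6 — all 7 distinct ✓
  L1 = 1: L2 entries (in reading order) 2, 5, 0, 3, 1, 6, 4 — all 7 distinct ✓
  L1 = 2: L2 entries (in reading order) 6, 2, 5, 0, 4, 1, 3 — all 7 distinct ✓
  L1 = 3: L2 entries (in reading order) 1, 6, 2, 5, 3, 4, 0 — all 7 distinct ✓
  L1 = 4: L2 entries (in reading order) 3, 4, 1, 6, 5, 0, 2 — all 7 distinct ✓
  L1 = 5: L2 entries (in reading order) 5, 0, 3, 4, 6, 2, 1 — all 7 distinct ✓
  L1 = 6: L2 entries (in reading order) 4, 1, 6, 2, 0, 3, 5 — all 7 distinct ✓
Every symbol of L1 meets every symbol of L2 exactly once, so all 49 pairs are distinct (49 of 49).
Conclusion: YES.

YES


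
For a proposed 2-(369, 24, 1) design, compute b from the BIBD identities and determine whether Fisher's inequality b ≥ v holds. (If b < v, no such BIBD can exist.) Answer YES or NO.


r = λ(v − 1)/(k − 1) = 1·368/23 = 16.
b = vr/k = 369·16/24 = 246.
Fisher's inequality: b ≥ v ⇔ 246 ≥ 369? NO.

NO


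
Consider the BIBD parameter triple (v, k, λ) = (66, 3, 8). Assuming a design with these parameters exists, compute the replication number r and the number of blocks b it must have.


Any 2-(v, k, λ) BIBD satisfies two necessary conditions:
  (i)  Each point sits in r blocks, and counting incidences through any fixed point gives r(k − 1) = λ(v − 1), so r = λ(v − 1)/(k − 1).
  (ii) Total incidences bk = vr, so b = vr/k.
Step 1: r = λ(v − 1)/(k − 1) = 8·(66 − 1)/(3 − 1) = 8·65/2 = 520/2 = 260.
Step 2: b = vr/k = 66·260/3 = 17160/3 = 5720.
Check integrality: r = 260 ∈ Z ✓, b = 5720 ∈ Z ✓.
(These identities are necessary conditions: they determine r and b for any design with these parameters, but do not by themselves prove that one exists.)

r = 260, b = 5720.


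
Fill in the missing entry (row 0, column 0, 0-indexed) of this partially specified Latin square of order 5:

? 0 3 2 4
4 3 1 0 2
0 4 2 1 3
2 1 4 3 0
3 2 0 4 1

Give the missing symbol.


Row 0 contains symbols [0, 2, 3, 4] — missing [1].
Column 0 contains symbols [0, 2, 3, 4] — missing [1].
The missing symbol must appear in both missing sets; intersection = [1].
Therefore the hidden value is 1.

Missing value = 1.


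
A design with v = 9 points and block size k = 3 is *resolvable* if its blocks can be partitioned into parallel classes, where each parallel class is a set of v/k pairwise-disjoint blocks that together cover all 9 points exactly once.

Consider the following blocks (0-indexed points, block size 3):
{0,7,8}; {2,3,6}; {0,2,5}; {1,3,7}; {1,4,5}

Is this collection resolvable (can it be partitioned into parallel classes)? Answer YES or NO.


v = 9, block size k = 3, number of blocks = 5.
For resolvability, blocks must partition into parallel classes of size v/k = 3.
Total blocks must therefore be a multiple of 3: 5 = 3·1 + 2 ⇒ not divisible ✗.
Resolvable? NO.

NO


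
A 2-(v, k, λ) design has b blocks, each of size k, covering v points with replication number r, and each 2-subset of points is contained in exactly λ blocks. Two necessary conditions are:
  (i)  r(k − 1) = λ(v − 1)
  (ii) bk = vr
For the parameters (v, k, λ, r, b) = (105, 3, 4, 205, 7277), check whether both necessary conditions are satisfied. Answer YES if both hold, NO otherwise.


Condition (i): r(k − 1) = 205·2 = 410; λ(v − 1) = 4·104 = 416. Match? NO.
Condition (ii): bk = 7277·3 = 21831; vr = 105·205 = 21525. Match? NO.
Both conditions hold? NO.

NO


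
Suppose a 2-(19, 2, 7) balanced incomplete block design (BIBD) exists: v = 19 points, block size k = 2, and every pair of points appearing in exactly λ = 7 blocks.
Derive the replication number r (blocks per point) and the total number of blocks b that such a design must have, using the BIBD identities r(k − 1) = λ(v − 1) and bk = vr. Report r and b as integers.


Any 2-(v, k, λ) BIBD satisfies two necessary conditions:
  (i)  Each point sits in r blocks, and counting incidences through any fixed point gives r(k − 1) = λ(v − 1), so r = λ(v − 1)/(k − 1).
  (ii) Total incidences bk = vr, so b = vr/k.
Step 1: r = λ(v − 1)/(k − 1) = 7·(19 − 1)/(2 − 1) = 7·18/1 = 126/1 = 126.
Step 2: b = vr/k = 19·126/2 = 2394/2 = 1197.
Check integrality: r = 126 ∈ Z ✓, b = 1197 ∈ Z ✓.
(These identities are necessary conditions: they determine r and b for any design with these parameters, but do not by themselves prove that one exists.)

r = 126, b = 1197.


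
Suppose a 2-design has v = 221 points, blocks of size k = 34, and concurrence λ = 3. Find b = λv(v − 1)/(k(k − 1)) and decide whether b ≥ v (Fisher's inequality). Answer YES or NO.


r = λ(v − 1)/(k − 1) = 3·220/33 = 20.
b = vr/k = 221·20/34 = 130.
Fisher's inequality: b ≥ v ⇔ 130 ≥ 221? NO.

NO


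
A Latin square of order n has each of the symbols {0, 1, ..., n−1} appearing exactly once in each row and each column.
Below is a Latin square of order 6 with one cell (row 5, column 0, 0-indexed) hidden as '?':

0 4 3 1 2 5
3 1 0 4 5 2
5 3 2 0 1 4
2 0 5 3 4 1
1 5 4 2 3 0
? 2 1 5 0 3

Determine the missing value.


Row 5 contains symbols [0, 1, 2, 3, 5] — missing [4].
Column 0 contains symbols [0, 1, 2, 3, 5] — missing [4].
The missing symbol must appear in both missing sets; intersection = [4].
Therefore the hidden value is 4.

Missing value = 4.


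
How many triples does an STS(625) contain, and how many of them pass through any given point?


An STS(v) is a 2-(v, 3, 1) BIBD: block size k = 3, λ = 1.
Replication: r(k − 1) = λ(v − 1) ⇒ r·2 = 625 − 1 = 624 ⇒ r = 312.
Block count: b = v(v − 1)/6 = 625·624/6 = 390000/6 = 65000.
(Check via bk = vr: 65000·3 = 195000 = 625·312 = 195000 ✓.)

r = 312, b = 65000.


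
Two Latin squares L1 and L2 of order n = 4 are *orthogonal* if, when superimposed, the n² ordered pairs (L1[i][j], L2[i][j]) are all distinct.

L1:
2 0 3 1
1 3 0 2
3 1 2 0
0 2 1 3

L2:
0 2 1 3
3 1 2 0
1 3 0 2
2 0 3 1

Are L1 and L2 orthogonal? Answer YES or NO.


Form the n² = 16 superimposed pairs (L1[i][j], L2[i][j]), row by row (rows and columns indexed from 0):
row 0: (2,0) (0,2) (3,1) (1,3)
row 1: (1,3) (3,1) (0,2) (2,0)
row 2: (3,1) (1,3) (2,0) (0,2)
row 3: (0,2) (2,0) (1,3) (3,1)
Orthogonality requires all 16 pairs distinct.
But the pair (1,3) repeats: cell (0,3) has L1 = 1, L2 = 3, and cell (1,0) has L1 = 1, L2 = 3.
A repeated pair means some other pair never occurs (only 4 distinct pairs out of 16), so the squares are not orthogonal.
Conclusion: NO.

NO


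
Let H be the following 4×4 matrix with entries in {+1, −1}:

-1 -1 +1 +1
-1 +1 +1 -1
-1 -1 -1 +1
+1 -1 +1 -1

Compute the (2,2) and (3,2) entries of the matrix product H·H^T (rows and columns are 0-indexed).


Row 2 of H: [-1, -1, -1, 1].
Row 3 of H: [1, -1, 1, -1].
(H·H^T)[2][2] = Σ_j H[2][j]·H[2][j] = (-1)² + (-1)² + (-1)² + (1)² = 1 + 1 + 1 + 1 = 4.
(H·H^T)[3][2] = Σ_j H[3][j]·H[2][j] = (1)·(-1) + (-1)·(-1) + (1)·(-1) + (-1)·(1) = -1 + 1 + -1 + -1 = -2.
Rows 3 and 2 are not orthogonal (dot product = -2 ≠ 0), so H is not a Hadamard matrix.

(2,2) entry = 4; (3,2) entry = -2.


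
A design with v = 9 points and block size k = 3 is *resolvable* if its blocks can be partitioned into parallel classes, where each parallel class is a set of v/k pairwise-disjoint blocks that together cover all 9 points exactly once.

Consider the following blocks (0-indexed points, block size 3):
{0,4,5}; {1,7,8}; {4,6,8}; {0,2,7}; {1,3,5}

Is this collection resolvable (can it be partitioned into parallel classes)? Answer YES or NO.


v = 9, block size k = 3, number of blocks = 5.
For resolvability, blocks must partition into parallel classes of size v/k = 3.
Total blocks must therefore be a multiple of 3: 5 = 3·1 + 2 ⇒ not divisible ✗.
Resolvable? NO.

NO


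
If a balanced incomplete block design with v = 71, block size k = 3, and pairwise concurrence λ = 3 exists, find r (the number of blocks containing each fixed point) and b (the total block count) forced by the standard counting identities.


Any 2-(v, k, λ) BIBD satisfies two necessary conditions:
  (i)  Each point sits in r blocks, and counting incidences through any fixed point gives r(k − 1) = λ(v − 1), so r = λ(v − 1)/(k − 1).
  (ii) Total incidences bk = vr, so b = vr/k.
Step 1: r = λ(v − 1)/(k − 1) = 3·(71 − 1)/(3 − 1) = 3·70/2 = 210/2 = 105.
Step 2: b = vr/k = 71·105/3 = 7455/3 = 2485.
Check integrality: r = 105 ∈ Z ✓, b = 2485 ∈ Z ✓.
(These identities are necessary conditions: they determine r and b for any design with these parameters, but do not by themselves prove that one exists.)

r = 105, b = 2485.


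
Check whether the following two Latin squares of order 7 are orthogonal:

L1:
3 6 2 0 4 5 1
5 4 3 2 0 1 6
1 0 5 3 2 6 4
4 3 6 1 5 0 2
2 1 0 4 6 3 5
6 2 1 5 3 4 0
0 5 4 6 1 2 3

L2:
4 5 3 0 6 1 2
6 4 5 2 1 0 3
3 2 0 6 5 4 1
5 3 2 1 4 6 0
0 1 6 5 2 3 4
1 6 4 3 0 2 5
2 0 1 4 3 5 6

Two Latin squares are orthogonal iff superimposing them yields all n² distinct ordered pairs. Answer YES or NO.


Form the n² = 49 superimposed pairs (L1[i][j], L2[i][j]), row by row (rows and columns indexed from 0):
row 0: (3,4) (6,5) (2,3) (0,0) (4,6) (5,1) (1,2)
row 1: (5,6) (4,4) (3,5) (2,2) (0,1) (1,0) (6,3)
row 2: (1,3) (0,2) (5,0) (3,6) (2,5) (6,4) (4,1)
row 3: (4,5) (3,3) (6,2) (1,1) (5,4) (0,6) (2,0)
row 4: (2,0) (1,1) (0,6) (4,5) (6,2) (3,3) (5,4)
row 5: (6,1) (2,6) (1,4) (5,3) (3,0) (4,2) (0,5)
row 6: (0,2) (5,0) (4,1) (6,4) (1,3) (2,5) (3,6)
Orthogonality requires all 49 pairs distinct.
But the pair (2,0) repeats: cell (3,6) has L1 = 2, L2 = 0, and cell (4,0) has L1 = 2, L2 = 0.
A repeated pair means some other pair never occurs (only 35 distinct pairs out of 49), so the squares are not orthogonal.
Conclusion: NO.

NO


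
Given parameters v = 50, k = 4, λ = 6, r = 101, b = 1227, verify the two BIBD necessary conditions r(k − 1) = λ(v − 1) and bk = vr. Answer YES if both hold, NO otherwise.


Condition (i): r(k − 1) = 101·3 = 303; λ(v − 1) = 6·49 = 294. Match? NO.
Condition (ii): bk = 1227·4 = 4908; vr = 50·101 = 5050. Match? NO.
Both conditions hold? NO.

NO


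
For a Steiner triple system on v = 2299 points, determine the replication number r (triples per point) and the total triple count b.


An STS(v) is a 2-(v, 3, 1) BIBD: block size k = 3, λ = 1.
Replication: r(k − 1) = λ(v − 1) ⇒ r·2 = 2299 − 1 = 2298 ⇒ r = 1149.
Block count: bk = vr ⇒ b·3 = 2299·1149 = 2641551 ⇒ b = 880517.
(Check via b = v(v − 1)/6 = 2299·2298/6 = 5283102/6 = 880517.)

r = 1149, b = 880517.


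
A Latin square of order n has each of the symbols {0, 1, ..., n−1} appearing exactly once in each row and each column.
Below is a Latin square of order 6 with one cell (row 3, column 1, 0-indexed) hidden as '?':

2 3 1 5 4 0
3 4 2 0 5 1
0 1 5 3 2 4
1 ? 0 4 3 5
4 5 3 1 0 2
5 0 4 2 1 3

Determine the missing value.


Row 3 contains symbols [0, 1, 3, 4, 5] — missing [2].
Column 1 contains symbols [0, 1, 3, 4, 5] — missing [2].
The missing symbol must appear in both missing sets; intersection = [2].
Therefore the hidden value is 2.

Missing value = 2.


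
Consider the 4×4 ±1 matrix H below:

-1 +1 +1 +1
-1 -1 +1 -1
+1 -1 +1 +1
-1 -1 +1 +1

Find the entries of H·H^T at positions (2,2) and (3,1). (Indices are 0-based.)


Row 1 of H: [-1, -1, 1, -1].
Row 2 of H: [1, -1, 1, 1].
Row 3 of H: [-1, -1, 1, 1].
(H·H^T)[2][2] = Σ_j H[2][j]·H[2][j] = (1)² + (-1)² + (1)² + (1)² = 1 + 1 + 1 + 1 = 4.
(H·H^T)[3][1] = Σ_j H[3][j]·H[1][j] = (-1)·(-1) + (-1)·(-1) + (1)·(1) + (1)·(-1) = 1 + 1 + 1 + -1 = 2.
Rows 3 and 1 are not orthogonal (dot product = 2 ≠ 0), so H is not a Hadamard matrix.

(2,2) entry = 4; (3,1) entry = 2.


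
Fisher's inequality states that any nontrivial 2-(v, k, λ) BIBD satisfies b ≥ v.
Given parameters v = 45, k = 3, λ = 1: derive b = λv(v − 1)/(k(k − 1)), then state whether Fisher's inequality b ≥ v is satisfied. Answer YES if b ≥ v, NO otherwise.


b = λv(v − 1)/(k(k − 1)) = 1·45·44/(3·2) = 1980/6 = 330.
Compare with v = 45: b ≥ v, so Fisher's inequality holds.

YES


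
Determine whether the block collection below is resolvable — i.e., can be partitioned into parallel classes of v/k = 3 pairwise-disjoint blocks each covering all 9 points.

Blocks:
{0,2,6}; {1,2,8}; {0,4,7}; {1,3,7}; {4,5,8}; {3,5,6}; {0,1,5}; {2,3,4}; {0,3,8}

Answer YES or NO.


v = 9, block size k = 3, number of blocks = 9.
For resolvability, blocks must partition into parallel classes of size v/k = 3.
Total blocks must therefore be a multiple of 3: 9 = 3·3 + 0 ⇒ divisible ✓.
Consider block {0,1,5}. The only other block(s) in the collection disjoint from it are {2,3,4} — just 1 block(s). Any parallel class containing {0,1,5} would need 2 other blocks each disjoint from it, so no parallel class of size 3 can contain {0,1,5}.
Since every block must belong to some parallel class in a resolution, the collection cannot be partitioned into parallel classes.
Resolvable? NO.

NO


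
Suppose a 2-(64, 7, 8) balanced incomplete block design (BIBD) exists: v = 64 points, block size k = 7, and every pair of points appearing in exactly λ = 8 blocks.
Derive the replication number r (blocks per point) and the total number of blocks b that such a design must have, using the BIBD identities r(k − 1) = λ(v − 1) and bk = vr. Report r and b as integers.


Any 2-(v, k, λ) BIBD satisfies two necessary conditions:
  (i)  Each point sits in r blocks, and counting incidences through any fixed point gives r(k − 1) = λ(v − 1), so r = λ(v − 1)/(k − 1).
  (ii) Total incidences bk = vr, so b = vr/k.
Step 1: r = λ(v − 1)/(k − 1) = 8·(64 − 1)/(7 − 1) = 8·63/6 = 504/6 = 84.
Step 2: b = vr/k = 64·84/7 = 5376/7 = 768.
Check integrality: r = 84 ∈ Z ✓, b = 768 ∈ Z ✓.
(These identities are necessary conditions: they determine r and b for any design with these parameters, but do not by themselves prove that one exists.)

r = 84, b = 768.


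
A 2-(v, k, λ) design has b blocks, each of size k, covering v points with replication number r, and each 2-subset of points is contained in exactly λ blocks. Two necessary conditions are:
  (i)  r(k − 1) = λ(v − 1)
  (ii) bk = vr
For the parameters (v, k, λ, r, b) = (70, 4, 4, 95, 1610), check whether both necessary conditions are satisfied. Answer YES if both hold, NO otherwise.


Condition (i): r(k − 1) = 95·3 = 285; λ(v − 1) = 4·69 = 276. Match? NO.
Condition (ii): bk = 1610·4 = 6440; vr = 70·95 = 6650. Match? NO.
Both conditions hold? NO.

NO


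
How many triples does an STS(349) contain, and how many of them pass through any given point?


An STS(v) is a 2-(v, 3, 1) BIBD: block size k = 3, λ = 1.
Replication: r(k − 1) = λ(v − 1) ⇒ r·2 = 349 − 1 = 348 ⇒ r = 174.
Block count: bk = vr ⇒ b·3 = 349·174 = 60726 ⇒ b = 20242.
(Check via b = v(v − 1)/6 = 349·348/6 = 121452/6 = 20242.)

r = 174, b = 20242.


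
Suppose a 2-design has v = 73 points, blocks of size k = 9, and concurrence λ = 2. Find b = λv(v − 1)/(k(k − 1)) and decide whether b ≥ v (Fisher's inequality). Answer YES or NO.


r = λ(v − 1)/(k − 1) = 2·72/8 = 18.
b = vr/k = 73·18/9 = 146.
Fisher's inequality: b ≥ v ⇔ 146 ≥ 73? YES.

YES


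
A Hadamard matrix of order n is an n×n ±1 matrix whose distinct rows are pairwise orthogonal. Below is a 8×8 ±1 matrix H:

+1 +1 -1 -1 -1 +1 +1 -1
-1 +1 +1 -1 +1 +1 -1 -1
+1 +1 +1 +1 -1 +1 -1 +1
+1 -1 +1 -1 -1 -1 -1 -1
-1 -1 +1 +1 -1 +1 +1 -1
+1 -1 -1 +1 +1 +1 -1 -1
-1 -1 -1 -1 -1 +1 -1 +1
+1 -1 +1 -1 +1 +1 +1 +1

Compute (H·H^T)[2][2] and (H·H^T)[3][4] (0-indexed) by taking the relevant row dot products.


Row 2 of H: [1, 1, 1, 1, -1, 1, -1, 1].
Row 3 of H: [1, -1, 1, -1, -1, -1, -1, -1].
Row 4 of H: [-1, -1, 1, 1, -1, 1, 1, -1].
(H·H^T)[2][2] = Σ_j H[2][j]·H[2][j] = (1)² + (1)² + (1)² + (1)² + (-1)² + (1)² + (-1)² + (1)² = 1 + 1 + 1 + 1 + 1 + 1 + 1 + 1 = 8.
(H·H^T)[3][4] = Σ_j H[3][j]·H[4][j] = (1)·(-1) + (-1)·(-1) + (1)·(1) + (-1)·(1) + (-1)·(-1) + (-1)·(1) + (-1)·(1) + (-1)·(-1) = -1 + 1 + 1 + -1 + 1 + -1 + -1 + 1 = 0.
So rows 3 and 4 are orthogonal; the diagonal entry equals n = 8.

(2,2) entry = 8; (3,4) entry = 0.


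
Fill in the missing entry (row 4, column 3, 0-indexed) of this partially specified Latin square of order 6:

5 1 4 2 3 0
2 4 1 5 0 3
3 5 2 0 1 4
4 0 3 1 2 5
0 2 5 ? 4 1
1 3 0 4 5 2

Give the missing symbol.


Row 4 contains symbols [0, 1, 2, 4, 5] — missing [3].
Column 3 contains symbols [0, 1, 2, 4, 5] — missing [3].
The missing symbol must appear in both missing sets; intersection = [3].
Therefore the hidden value is 3.

Missing value = 3.


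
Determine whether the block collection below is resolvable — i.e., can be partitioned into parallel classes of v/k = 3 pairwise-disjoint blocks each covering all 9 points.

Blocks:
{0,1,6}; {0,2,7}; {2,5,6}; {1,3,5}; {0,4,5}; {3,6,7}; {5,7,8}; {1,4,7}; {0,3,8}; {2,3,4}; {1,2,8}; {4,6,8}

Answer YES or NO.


v = 9, block size k = 3, number of blocks = 12.
For resolvability, blocks must partition into parallel classes of size v/k = 3.
Total blocks must therefore be a multiple of 3: 12 = 3·4 + 0 ⇒ divisible ✓.
Greedy packing gives 4 candidate class(es). Each should be a full parallel class (size 3, covers all 9 points).
  Class 1 (3 blocks): {0,1,6}; {5,7,8}; {2,3,4}. Points covered: [0, 1, 2, 3, 4, 5, 6, 7, 8].
  Class 2 (3 blocks): {0,2,7}; {1,3,5}; {4,6,8}. Points covered: [0, 1, 2, 3, 4, 5, 6, 7, 8].
  Class 3 (3 blocks): {2,5,6}; {1,4,7}; {0,3,8}. Points covered: [0, 1, 2, 3, 4, 5, 6, 7, 8].
  Class 4 (3 blocks): {0,4,5}; {3,6,7}; {1,2,8}. Points covered: [0, 1, 2, 3, 4, 5, 6, 7, 8].
All classes full (size 3)? YES. All classes cover every point? YES.
Resolvable? YES.

YES


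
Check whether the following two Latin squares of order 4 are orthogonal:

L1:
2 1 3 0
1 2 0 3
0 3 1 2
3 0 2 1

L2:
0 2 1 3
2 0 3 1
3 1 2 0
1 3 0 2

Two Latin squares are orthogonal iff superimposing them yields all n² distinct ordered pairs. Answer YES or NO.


Form the n² = 16 superimposed pairs (L1[i][j], L2[i][j]), row by row (rows and columns indexed from 0):
row 0: (2,0) (1,2) (3,1) (0,3)
row 1: (1,2) (2,0) (0,3) (3,1)
row 2: (0,3) (3,1) (1,2) (2,0)
row 3: (3,1) (0,3) (2,0) (1,2)
Orthogonality requires all 16 pairs distinct.
But the pair (1,2) repeats: cell (0,1) has L1 = 1, L2 = 2, and cell (1,0) has L1 = 1, L2 = 2.
A repeated pair means some other pair never occurs (only 4 distinct pairs out of 16), so the squares are not orthogonal.
Conclusion: NO.

NO


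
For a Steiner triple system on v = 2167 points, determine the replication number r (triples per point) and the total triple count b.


An STS(v) is a 2-(v, 3, 1) BIBD: block size k = 3, λ = 1.
Replication: r(k − 1) = λ(v − 1) ⇒ r·2 = 2167 − 1 = 2166 ⇒ r = 1083.
Block count: bk = vr ⇒ b·3 = 2167·1083 = 2346861 ⇒ b = 782287.

r = 1083, b = 782287.


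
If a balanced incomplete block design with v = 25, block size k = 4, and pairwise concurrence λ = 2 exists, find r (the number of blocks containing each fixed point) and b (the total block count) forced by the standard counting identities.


Any 2-(v, k, λ) BIBD satisfies two necessary conditions:
  (i)  Each point sits in r blocks, and counting incidences through any fixed point gives r(k − 1) = λ(v − 1), so r = λ(v − 1)/(k − 1).
  (ii) Total incidences bk = vr, so b = vr/k.
Step 1: r = λ(v − 1)/(k − 1) = 2·(25 − 1)/(4 − 1) = 2·24/3 = 48/3 = 16.
Step 2: b = vr/k = 25·16/4 = 400/4 = 100.
Check integrality: r = 16 ∈ Z ✓, b = 100 ∈ Z ✓.
(These identities are necessary conditions: they determine r and b for any design with these parameters, but do not by themselves prove that one exists.)

r = 16, b = 100.


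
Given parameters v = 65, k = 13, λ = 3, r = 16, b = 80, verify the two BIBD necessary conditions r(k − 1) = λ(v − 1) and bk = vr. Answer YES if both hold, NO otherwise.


Condition (i): r(k − 1) = 16·12 = 192; λ(v − 1) = 3·64 = 192. Match? YES.
Condition (ii): bk = 80·13 = 1040; vr = 65·16 = 1040. Match? YES.
Both conditions hold? YES.

YES


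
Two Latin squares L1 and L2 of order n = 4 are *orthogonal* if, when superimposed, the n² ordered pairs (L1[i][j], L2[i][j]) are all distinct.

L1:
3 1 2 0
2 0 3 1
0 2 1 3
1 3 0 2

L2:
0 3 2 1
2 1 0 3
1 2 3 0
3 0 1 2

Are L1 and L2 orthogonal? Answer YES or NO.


Form the n² = 16 superimposed pairs (L1[i][j], L2[i][j]), row by row (rows and columns indexed from 0):
row 0: (3,0) (1,3) (2,2) (0,1)
row 1: (2,2) (0,1) (3,0) (1,3)
row 2: (0,1) (2,2) (1,3) (3,0)
row 3: (1,3) (3,0) (0,1) (2,2)
Orthogonality requires all 16 pairs distinct.
But the pair (2,2) repeats: cell (0,2) has L1 = 2, L2 = 2, and cell (1,0) has L1 = 2, L2 = 2.
A repeated pair means some other pair never occurs (only 4 distinct pairs out of 16), so the squares are not orthogonal.
Conclusion: NO.

NO


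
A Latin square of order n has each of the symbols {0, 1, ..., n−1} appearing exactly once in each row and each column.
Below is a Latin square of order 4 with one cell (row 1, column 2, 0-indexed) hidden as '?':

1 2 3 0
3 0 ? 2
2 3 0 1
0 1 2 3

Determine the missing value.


Row 1 contains symbols [0, 2, 3] — missing [1].
Column 2 contains symbols [0, 2, 3] — missing [1].
The missing symbol must appear in both missing sets; intersection = [1].
Therefore the hidden value is 1.

Missing value = 1.


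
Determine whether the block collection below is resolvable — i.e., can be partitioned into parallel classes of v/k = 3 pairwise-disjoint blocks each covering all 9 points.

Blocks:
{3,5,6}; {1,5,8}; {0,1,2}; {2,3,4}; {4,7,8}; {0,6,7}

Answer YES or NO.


v = 9, block size k = 3, number of blocks = 6.
For resolvability, blocks must partition into parallel classes of size v/k = 3.
Total blocks must therefore be a multiple of 3: 6 = 3·2 + 0 ⇒ divisible ✓.
Greedy packing gives 2 candidate class(es). Each should be a full parallel class (size 3, covers all 9 points).
  Class 1 (3 blocks): {3,5,6}; {0,1,2}; {4,7,8}. Points covered: [0, 1, 2, 3, 4, 5, 6, 7, 8].
  Class 2 (3 blocks): {1,5,8}; {2,3,4}; {0,6,7}. Points covered: [0, 1, 2, 3, 4, 5, 6, 7, 8].
All classes full (size 3)? YES. All classes cover every point? YES.
Resolvable? YES.

YES


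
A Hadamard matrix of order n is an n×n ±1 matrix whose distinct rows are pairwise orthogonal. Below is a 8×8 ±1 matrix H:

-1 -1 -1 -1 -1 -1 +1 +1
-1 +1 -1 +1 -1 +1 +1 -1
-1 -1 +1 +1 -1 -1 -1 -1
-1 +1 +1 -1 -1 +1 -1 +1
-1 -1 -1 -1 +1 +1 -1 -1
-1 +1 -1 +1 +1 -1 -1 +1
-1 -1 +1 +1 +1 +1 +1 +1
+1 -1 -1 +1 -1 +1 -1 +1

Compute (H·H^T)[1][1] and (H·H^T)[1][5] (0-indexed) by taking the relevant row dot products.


Row 1 of H: [-1, 1, -1, 1, -1, 1, 1, -1].
Row 5 of H: [-1, 1, -1, 1, 1, -1, -1, 1].
(H·H^T)[1][1] = Σ_j H[1][j]·H[1][j] = (-1)² + (1)² + (-1)² + (1)² + (-1)² + (1)² + (1)² + (-1)² = 1 + 1 + 1 + 1 + 1 + 1 + 1 + 1 = 8.
(H·H^T)[1][5] = Σ_j H[1][j]·H[5][j] = (-1)·(-1) + (1)·(1) + (-1)·(-1) + (1)·(1) + (-1)·(1) + (1)·(-1) + (1)·(-1) + (-1)·(1) = 1 + 1 + 1 + 1 + -1 + -1 + -1 + -1 = 0.
So rows 1 and 5 are orthogonal; the diagonal entry equals n = 8.

(1,1) entry = 8; (1,5) entry = 0.


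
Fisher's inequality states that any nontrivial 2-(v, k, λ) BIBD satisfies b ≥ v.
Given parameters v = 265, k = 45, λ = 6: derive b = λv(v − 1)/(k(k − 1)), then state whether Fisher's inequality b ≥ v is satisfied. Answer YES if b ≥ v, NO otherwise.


b = λv(v − 1)/(k(k − 1)) = 6·265·264/(45·44) = 419760/1980 = 212.
Compare with v = 265: b < v, so Fisher's inequality fails.

NO


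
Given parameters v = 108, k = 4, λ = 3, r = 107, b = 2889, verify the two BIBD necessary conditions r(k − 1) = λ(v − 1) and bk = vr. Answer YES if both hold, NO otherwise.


Condition (i): r(k − 1) = 107·3 = 321; λ(v − 1) = 3·107 = 321. Match? YES.
Condition (ii): bk = 2889·4 = 11556; vr = 108·107 = 11556. Match? YES.
Both conditions hold? YES.

YES


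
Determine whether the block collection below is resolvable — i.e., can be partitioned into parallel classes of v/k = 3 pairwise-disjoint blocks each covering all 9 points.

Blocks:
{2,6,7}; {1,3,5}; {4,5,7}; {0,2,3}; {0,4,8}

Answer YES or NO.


v = 9, block size k = 3, number of blocks = 5.
For resolvability, blocks must partition into parallel classes of size v/k = 3.
Total blocks must therefore be a multiple of 3: 5 = 3·1 + 2 ⇒ not divisible ✗.
Resolvable? NO.

NO
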